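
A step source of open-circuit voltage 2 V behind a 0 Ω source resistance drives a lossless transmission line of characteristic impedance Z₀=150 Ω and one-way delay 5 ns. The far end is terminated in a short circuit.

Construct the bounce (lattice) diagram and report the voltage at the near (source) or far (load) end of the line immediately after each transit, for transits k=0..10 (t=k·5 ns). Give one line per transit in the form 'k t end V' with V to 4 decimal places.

0 0 source 2.0000
1 5 load 0.0000
2 10 source 2.0000
3 15 load 0.0000
4 20 source 2.0000
5 25 load 0.0000
6 30 source 2.0000
7 35 load 0.0000
8 40 source 2.0000
9 45 load 0.0000
10 50 source 2.0000

Γ_L=-1.000000, Γ_S=-1.000000; launch V₁=2·150/150=2.000000
k=0 src: V=2.0000
k=1 load: inc=2.000000, refl=2.000000·-1.000000=-2.0000; V=0.000000+2.000000+-2.000000=0.0000
k=2 src: inc=-2.000000, refl=-2.000000·-1.000000=2.0000; V=2.000000+-2.000000+2.000000=2.0000
k=3 load: inc=2.000000, refl=2.000000·-1.000000=-2.0000; V=0.000000+2.000000+-2.000000=0.0000
k=4 src: inc=-2.000000, refl=-2.000000·-1.000000=2.0000; V=2.000000+-2.000000+2.000000=2.0000
k=5 load: inc=2.000000, refl=2.000000·-1.000000=-2.0000; V=0.000000+2.000000+-2.000000=0.0000
k=6 src: inc=-2.000000, refl=-2.000000·-1.000000=2.0000; V=2.000000+-2.000000+2.000000=2.0000
k=7 load: inc=2.000000, refl=2.000000·-1.000000=-2.0000; V=0.000000+2.000000+-2.000000=0.0000
k=8 src: inc=-2.000000, refl=-2.000000·-1.000000=2.0000; V=2.000000+-2.000000+2.000000=2.0000
k=9 load: inc=2.000000, refl=2.000000·-1.000000=-2.0000; V=0.000000+2.000000+-2.000000=0.0000
k=10 src: inc=-2.000000, refl=-2.000000·-1.000000=2.0000; V=2.000000+-2.000000+2.000000=2.0000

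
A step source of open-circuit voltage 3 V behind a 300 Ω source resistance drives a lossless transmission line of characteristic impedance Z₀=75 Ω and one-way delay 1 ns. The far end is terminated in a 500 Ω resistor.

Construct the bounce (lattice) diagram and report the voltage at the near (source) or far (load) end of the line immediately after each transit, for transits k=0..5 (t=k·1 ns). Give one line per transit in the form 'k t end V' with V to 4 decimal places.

0 0 source 0.6000
1 1 load 1.0435
2 2 source 1.3096
3 3 load 1.5062
4 4 source 1.6242
5 5 load 1.7115

Γ_L=0.739130, Γ_S=0.600000; launch V₁=3·75/375=0.600000
k=0 src: V=0.6000
k=1 load: inc=0.600000, refl=0.600000·0.739130=0.4435; V=0.000000+0.600000+0.443478=1.0435
k=2 src: inc=0.443478, refl=0.443478·0.600000=0.2661; V=0.600000+0.443478+0.266087=1.3096
k=3 load: inc=0.266087, refl=0.266087·0.739130=0.1967; V=1.043478+0.266087+0.196673=1.5062
k=4 src: inc=0.196673, refl=0.196673·0.600000=0.1180; V=1.309565+0.196673+0.118004=1.6242
k=5 load: inc=0.118004, refl=0.118004·0.739130=0.0872; V=1.506238+0.118004+0.087220=1.7115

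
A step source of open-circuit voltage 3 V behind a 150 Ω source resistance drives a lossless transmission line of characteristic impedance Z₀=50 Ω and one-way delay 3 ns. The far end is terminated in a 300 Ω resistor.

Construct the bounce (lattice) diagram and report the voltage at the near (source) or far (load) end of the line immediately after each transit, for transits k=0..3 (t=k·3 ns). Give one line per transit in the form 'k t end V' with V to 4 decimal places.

Γ_L=0.714286, Γ_S=0.500000; launch V₁=3·50/200=0.750000
k=0 src: V=0.7500
k=1 load: inc=0.750000, refl=0.750000·0.714286=0.5357; V=0.000000+0.750000+0.535714=1.2857
k=2 src: inc=0.535714, refl=0.535714·0.500000=0.2679; V=0.750000+0.535714+0.267857=1.5536
k=3 load: inc=0.267857, refl=0.267857·0.714286=0.1913; V=1.285714+0.267857+0.191327=1.7449

0 0 source 0.7500
1 3 load 1.2857
2 6 source 1.5536
3 9 load 1.7449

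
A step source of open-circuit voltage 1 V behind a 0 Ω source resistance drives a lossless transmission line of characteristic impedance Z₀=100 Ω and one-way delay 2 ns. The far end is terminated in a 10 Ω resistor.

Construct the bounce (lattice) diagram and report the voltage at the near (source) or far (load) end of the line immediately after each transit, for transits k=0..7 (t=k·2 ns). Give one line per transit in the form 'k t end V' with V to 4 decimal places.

Γ_L=-0.818182, Γ_S=-1.000000; launch V₁=1·100/100=1.000000
k=0 src: V=1.0000
k=1 load: inc=1.000000, refl=1.000000·-0.818182=-0.8182; V=0.000000+1.000000+-0.818182=0.1818
k=2 src: inc=-0.818182, refl=-0.818182·-1.000000=0.8182; V=1.000000+-0.818182+0.818182=1.0000
k=3 load: inc=0.818182, refl=0.818182·-0.818182=-0.6694; V=0.181818+0.818182+-0.669421=0.3306
k=4 src: inc=-0.669421, refl=-0.669421·-1.000000=0.6694; V=1.000000+-0.669421+0.669421=1.0000
k=5 load: inc=0.669421, refl=0.669421·-0.818182=-0.5477; V=0.330579+0.669421+-0.547708=0.4523
k=6 src: inc=-0.547708, refl=-0.547708·-1.000000=0.5477; V=1.000000+-0.547708+0.547708=1.0000
k=7 load: inc=0.547708, refl=0.547708·-0.818182=-0.4481; V=0.452292+0.547708+-0.448125=0.5519

0 0 source 1.0000
1 2 load 0.1818
2 4 source 1.0000
3 6 load 0.3306
4 8 source 1.0000
5 10 load 0.4523
6 12 source 1.0000
7 14 load 0.5519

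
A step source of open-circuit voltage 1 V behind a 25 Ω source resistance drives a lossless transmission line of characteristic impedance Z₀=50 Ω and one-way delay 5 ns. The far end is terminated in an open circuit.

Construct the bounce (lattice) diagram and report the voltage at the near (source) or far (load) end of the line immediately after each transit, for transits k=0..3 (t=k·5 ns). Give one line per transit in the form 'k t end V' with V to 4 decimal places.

0 0 source 0.6667
1 5 load 1.3333
2 10 source 1.1111
3 15 load 0.8889

Γ_L=1.000000, Γ_S=-0.333333; launch V₁=1·50/75=0.666667
k=0 src: V=0.6667
k=1 load: inc=0.666667, refl=0.666667·1.000000=0.6667; V=0.000000+0.666667+0.666667=1.3333
k=2 src: inc=0.666667, refl=0.666667·-0.333333=-0.2222; V=0.666667+0.666667+-0.222222=1.1111
k=3 load: inc=-0.222222, refl=-0.222222·1.000000=-0.2222; V=1.333333+-0.222222+-0.222222=0.8889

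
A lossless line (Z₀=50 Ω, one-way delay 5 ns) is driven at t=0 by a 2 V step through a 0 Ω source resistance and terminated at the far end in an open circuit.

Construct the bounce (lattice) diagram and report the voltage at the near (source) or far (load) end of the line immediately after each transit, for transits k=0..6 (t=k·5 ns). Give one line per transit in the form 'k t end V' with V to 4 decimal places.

Γ_L=1.000000, Γ_S=-1.000000; launch V₁=2·50/50=2.000000
k=0 src: V=2.0000
k=1 load: inc=2.000000, refl=2.000000·1.000000=2.0000; V=0.000000+2.000000+2.000000=4.0000
k=2 src: inc=2.000000, refl=2.000000·-1.000000=-2.0000; V=2.000000+2.000000+-2.000000=2.0000
k=3 load: inc=-2.000000, refl=-2.000000·1.000000=-2.0000; V=4.000000+-2.000000+-2.000000=0.0000
k=4 src: inc=-2.000000, refl=-2.000000·-1.000000=2.0000; V=2.000000+-2.000000+2.000000=2.0000
k=5 load: inc=2.000000, refl=2.000000·1.000000=2.0000; V=0.000000+2.000000+2.000000=4.0000
k=6 src: inc=2.000000, refl=2.000000·-1.000000=-2.0000; V=2.000000+2.000000+-2.000000=2.0000

0 0 source 2.0000
1 5 load 4.0000
2 10 source 2.0000
3 15 load 0.0000
4 20 source 2.0000
5 25 load 4.0000
6 30 source 2.0000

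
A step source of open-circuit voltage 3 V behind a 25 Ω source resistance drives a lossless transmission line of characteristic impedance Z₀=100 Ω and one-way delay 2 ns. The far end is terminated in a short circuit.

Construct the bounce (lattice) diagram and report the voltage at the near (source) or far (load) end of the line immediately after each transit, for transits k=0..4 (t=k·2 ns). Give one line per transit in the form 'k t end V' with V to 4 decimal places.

0 0 source 2.4000
1 2 load 0.0000
2 4 source 1.4400
3 6 load 0.0000
4 8 source 0.8640

Γ_L=-1.000000, Γ_S=-0.600000; launch V₁=3·100/125=2.400000
k=0 src: V=2.4000
k=1 load: inc=2.400000, refl=2.400000·-1.000000=-2.4000; V=0.000000+2.400000+-2.400000=0.0000
k=2 src: inc=-2.400000, refl=-2.400000·-0.600000=1.4400; V=2.400000+-2.400000+1.440000=1.4400
k=3 load: inc=1.440000, refl=1.440000·-1.000000=-1.4400; V=0.000000+1.440000+-1.440000=0.0000
k=4 src: inc=-1.440000, refl=-1.440000·-0.600000=0.8640; V=1.440000+-1.440000+0.864000=0.8640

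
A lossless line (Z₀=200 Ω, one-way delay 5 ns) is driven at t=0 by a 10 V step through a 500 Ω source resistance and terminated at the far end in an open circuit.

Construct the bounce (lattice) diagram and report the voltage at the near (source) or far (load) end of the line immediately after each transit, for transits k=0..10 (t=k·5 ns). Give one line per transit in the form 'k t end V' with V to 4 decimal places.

0 0 source 2.8571
1 5 load 5.7143
2 10 source 6.9388
3 15 load 8.1633
4 20 source 8.6880
5 25 load 9.2128
6 30 source 9.4377
7 35 load 9.6626
8 40 source 9.7590
9 45 load 9.8554
10 50 source 9.8967

Γ_L=1.000000, Γ_S=0.428571; launch V₁=10·200/700=2.857143
k=0 src: V=2.8571
k=1 load: inc=2.857143, refl=2.857143·1.000000=2.8571; V=0.000000+2.857143+2.857143=5.7143
k=2 src: inc=2.857143, refl=2.857143·0.428571=1.2245; V=2.857143+2.857143+1.224490=6.9388
k=3 load: inc=1.224490, refl=1.224490·1.000000=1.2245; V=5.714286+1.224490+1.224490=8.1633
k=4 src: inc=1.224490, refl=1.224490·0.428571=0.5248; V=6.938776+1.224490+0.524781=8.6880
k=5 load: inc=0.524781, refl=0.524781·1.000000=0.5248; V=8.163265+0.524781+0.524781=9.2128
k=6 src: inc=0.524781, refl=0.524781·0.428571=0.2249; V=8.688047+0.524781+0.224906=9.4377
k=7 load: inc=0.224906, refl=0.224906·1.000000=0.2249; V=9.212828+0.224906+0.224906=9.6626
k=8 src: inc=0.224906, refl=0.224906·0.428571=0.0964; V=9.437734+0.224906+0.096388=9.7590
k=9 load: inc=0.096388, refl=0.096388·1.000000=0.0964; V=9.662641+0.096388+0.096388=9.8554
k=10 src: inc=0.096388, refl=0.096388·0.428571=0.0413; V=9.759029+0.096388+0.041309=9.8967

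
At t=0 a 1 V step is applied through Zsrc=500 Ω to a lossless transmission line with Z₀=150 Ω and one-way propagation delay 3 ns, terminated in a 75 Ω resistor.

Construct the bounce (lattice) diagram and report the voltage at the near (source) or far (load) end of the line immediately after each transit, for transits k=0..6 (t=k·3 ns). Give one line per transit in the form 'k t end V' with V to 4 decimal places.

0 0 source 0.2308
1 3 load 0.1538
2 6 source 0.1124
3 9 load 0.1262
4 12 source 0.1337
5 15 load 0.1312
6 18 source 0.1299

Γ_L=-0.333333, Γ_S=0.538462; launch V₁=1·150/650=0.230769
k=0 src: V=0.2308
k=1 load: inc=0.230769, refl=0.230769·-0.333333=-0.0769; V=0.000000+0.230769+-0.076923=0.1538
k=2 src: inc=-0.076923, refl=-0.076923·0.538462=-0.0414; V=0.230769+-0.076923+-0.041420=0.1124
k=3 load: inc=-0.041420, refl=-0.041420·-0.333333=0.0138; V=0.153846+-0.041420+0.013807=0.1262
k=4 src: inc=0.013807, refl=0.013807·0.538462=0.0074; V=0.112426+0.013807+0.007434=0.1337
k=5 load: inc=0.007434, refl=0.007434·-0.333333=-0.0025; V=0.126233+0.007434+-0.002478=0.1312
k=6 src: inc=-0.002478, refl=-0.002478·0.538462=-0.0013; V=0.133667+-0.002478+-0.001334=0.1299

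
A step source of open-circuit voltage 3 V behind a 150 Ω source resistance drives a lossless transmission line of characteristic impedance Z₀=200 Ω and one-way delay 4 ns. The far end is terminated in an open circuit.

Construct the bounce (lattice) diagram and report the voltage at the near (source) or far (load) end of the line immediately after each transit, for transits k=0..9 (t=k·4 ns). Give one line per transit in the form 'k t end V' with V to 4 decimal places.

0 0 source 1.7143
1 4 load 3.4286
2 8 source 3.1837
3 12 load 2.9388
4 16 source 2.9738
5 20 load 3.0087
6 24 source 3.0037
7 28 load 2.9988
8 32 source 2.9995
9 36 load 3.0002

Γ_L=1.000000, Γ_S=-0.142857; launch V₁=3·200/350=1.714286
k=0 src: V=1.7143
k=1 load: inc=1.714286, refl=1.714286·1.000000=1.7143; V=0.000000+1.714286+1.714286=3.4286
k=2 src: inc=1.714286, refl=1.714286·-0.142857=-0.2449; V=1.714286+1.714286+-0.244898=3.1837
k=3 load: inc=-0.244898, refl=-0.244898·1.000000=-0.2449; V=3.428571+-0.244898+-0.244898=2.9388
k=4 src: inc=-0.244898, refl=-0.244898·-0.142857=0.0350; V=3.183673+-0.244898+0.034985=2.9738
k=5 load: inc=0.034985, refl=0.034985·1.000000=0.0350; V=2.938776+0.034985+0.034985=3.0087
k=6 src: inc=0.034985, refl=0.034985·-0.142857=-0.0050; V=2.973761+0.034985+-0.004998=3.0037
k=7 load: inc=-0.004998, refl=-0.004998·1.000000=-0.0050; V=3.008746+-0.004998+-0.004998=2.9988
k=8 src: inc=-0.004998, refl=-0.004998·-0.142857=0.0007; V=3.003748+-0.004998+0.000714=2.9995
k=9 load: inc=0.000714, refl=0.000714·1.000000=0.0007; V=2.998751+0.000714+0.000714=3.0002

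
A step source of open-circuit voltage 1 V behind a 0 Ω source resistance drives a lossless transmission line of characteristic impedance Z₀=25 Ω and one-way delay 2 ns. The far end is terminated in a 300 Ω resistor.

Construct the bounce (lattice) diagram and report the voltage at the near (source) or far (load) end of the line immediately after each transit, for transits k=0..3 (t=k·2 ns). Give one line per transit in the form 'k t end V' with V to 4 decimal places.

0 0 source 1.0000
1 2 load 1.8462
2 4 source 1.0000
3 6 load 0.2840

Γ_L=0.846154, Γ_S=-1.000000; launch V₁=1·25/25=1.000000
k=0 src: V=1.0000
k=1 load: inc=1.000000, refl=1.000000·0.846154=0.8462; V=0.000000+1.000000+0.846154=1.8462
k=2 src: inc=0.846154, refl=0.846154·-1.000000=-0.8462; V=1.000000+0.846154+-0.846154=1.0000
k=3 load: inc=-0.846154, refl=-0.846154·0.846154=-0.7160; V=1.846154+-0.846154+-0.715976=0.2840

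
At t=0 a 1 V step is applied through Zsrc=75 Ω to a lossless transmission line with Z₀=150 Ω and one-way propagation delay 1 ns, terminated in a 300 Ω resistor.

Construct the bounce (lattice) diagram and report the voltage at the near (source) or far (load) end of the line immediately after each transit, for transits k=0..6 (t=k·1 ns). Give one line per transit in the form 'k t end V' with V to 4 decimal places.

0 0 source 0.6667
1 1 load 0.8889
2 2 source 0.8148
3 3 load 0.7901
4 4 source 0.7984
5 5 load 0.8011
6 6 source 0.8002

Γ_L=0.333333, Γ_S=-0.333333; launch V₁=1·150/225=0.666667
k=0 src: V=0.6667
k=1 load: inc=0.666667, refl=0.666667·0.333333=0.2222; V=0.000000+0.666667+0.222222=0.8889
k=2 src: inc=0.222222, refl=0.222222·-0.333333=-0.0741; V=0.666667+0.222222+-0.074074=0.8148
k=3 load: inc=-0.074074, refl=-0.074074·0.333333=-0.0247; V=0.888889+-0.074074+-0.024691=0.7901
k=4 src: inc=-0.024691, refl=-0.024691·-0.333333=0.0082; V=0.814815+-0.024691+0.008230=0.7984
k=5 load: inc=0.008230, refl=0.008230·0.333333=0.0027; V=0.790123+0.008230+0.002743=0.8011
k=6 src: inc=0.002743, refl=0.002743·-0.333333=-0.0009; V=0.798354+0.002743+-0.000914=0.8002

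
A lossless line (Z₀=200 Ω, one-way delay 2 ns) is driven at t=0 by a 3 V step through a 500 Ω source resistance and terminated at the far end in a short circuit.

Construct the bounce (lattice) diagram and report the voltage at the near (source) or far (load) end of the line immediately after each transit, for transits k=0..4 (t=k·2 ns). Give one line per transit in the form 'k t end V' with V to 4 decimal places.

Γ_L=-1.000000, Γ_S=0.428571; launch V₁=3·200/700=0.857143
k=0 src: V=0.8571
k=1 load: inc=0.857143, refl=0.857143·-1.000000=-0.8571; V=0.000000+0.857143+-0.857143=0.0000
k=2 src: inc=-0.857143, refl=-0.857143·0.428571=-0.3673; V=0.857143+-0.857143+-0.367347=-0.3673
k=3 load: inc=-0.367347, refl=-0.367347·-1.000000=0.3673; V=0.000000+-0.367347+0.367347=0.0000
k=4 src: inc=0.367347, refl=0.367347·0.428571=0.1574; V=-0.367347+0.367347+0.157434=0.1574

0 0 source 0.8571
1 2 load 0.0000
2 4 source -0.3673
3 6 load 0.0000
4 8 source 0.1574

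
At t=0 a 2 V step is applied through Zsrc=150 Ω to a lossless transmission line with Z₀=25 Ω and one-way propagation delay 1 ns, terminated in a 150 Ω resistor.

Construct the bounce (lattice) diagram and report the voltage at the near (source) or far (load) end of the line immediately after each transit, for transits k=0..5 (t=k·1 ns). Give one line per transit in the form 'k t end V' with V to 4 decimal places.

Γ_L=0.714286, Γ_S=0.714286; launch V₁=2·25/175=0.285714
k=0 src: V=0.2857
k=1 load: inc=0.285714, refl=0.285714·0.714286=0.2041; V=0.000000+0.285714+0.204082=0.4898
k=2 src: inc=0.204082, refl=0.204082·0.714286=0.1458; V=0.285714+0.204082+0.145773=0.6356
k=3 load: inc=0.145773, refl=0.145773·0.714286=0.1041; V=0.489796+0.145773+0.104123=0.7397
k=4 src: inc=0.104123, refl=0.104123·0.714286=0.0744; V=0.635569+0.104123+0.074374=0.8141
k=5 load: inc=0.074374, refl=0.074374·0.714286=0.0531; V=0.739692+0.074374+0.053124=0.8672

0 0 source 0.2857
1 1 load 0.4898
2 2 source 0.6356
3 3 load 0.7397
4 4 source 0.8141
5 5 load 0.8672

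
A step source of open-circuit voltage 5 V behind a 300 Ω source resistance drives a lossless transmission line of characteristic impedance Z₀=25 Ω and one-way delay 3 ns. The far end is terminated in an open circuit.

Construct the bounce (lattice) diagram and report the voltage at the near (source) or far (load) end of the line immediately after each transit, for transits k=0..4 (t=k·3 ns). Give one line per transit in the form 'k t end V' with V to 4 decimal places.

Γ_L=1.000000, Γ_S=0.846154; launch V₁=5·25/325=0.384615
k=0 src: V=0.3846
k=1 load: inc=0.384615, refl=0.384615·1.000000=0.3846; V=0.000000+0.384615+0.384615=0.7692
k=2 src: inc=0.384615, refl=0.384615·0.846154=0.3254; V=0.384615+0.384615+0.325444=1.0947
k=3 load: inc=0.325444, refl=0.325444·1.000000=0.3254; V=0.769231+0.325444+0.325444=1.4201
k=4 src: inc=0.325444, refl=0.325444·0.846154=0.2754; V=1.094675+0.325444+0.275376=1.6955

0 0 source 0.3846
1 3 load 0.7692
2 6 source 1.0947
3 9 load 1.4201
4 12 source 1.6955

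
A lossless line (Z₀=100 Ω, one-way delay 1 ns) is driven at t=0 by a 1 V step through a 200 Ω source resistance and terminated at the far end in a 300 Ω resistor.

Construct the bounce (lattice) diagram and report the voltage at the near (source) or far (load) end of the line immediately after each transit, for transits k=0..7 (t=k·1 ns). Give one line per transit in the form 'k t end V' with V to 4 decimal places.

Γ_L=0.500000, Γ_S=0.333333; launch V₁=1·100/300=0.333333
k=0 src: V=0.3333
k=1 load: inc=0.333333, refl=0.333333·0.500000=0.1667; V=0.000000+0.333333+0.166667=0.5000
k=2 src: inc=0.166667, refl=0.166667·0.333333=0.0556; V=0.333333+0.166667+0.055556=0.5556
k=3 load: inc=0.055556, refl=0.055556·0.500000=0.0278; V=0.500000+0.055556+0.027778=0.5833
k=4 src: inc=0.027778, refl=0.027778·0.333333=0.0093; V=0.555556+0.027778+0.009259=0.5926
k=5 load: inc=0.009259, refl=0.009259·0.500000=0.0046; V=0.583333+0.009259+0.004630=0.5972
k=6 src: inc=0.004630, refl=0.004630·0.333333=0.0015; V=0.592593+0.004630+0.001543=0.5988
k=7 load: inc=0.001543, refl=0.001543·0.500000=0.0008; V=0.597222+0.001543+0.000772=0.5995

0 0 source 0.3333
1 1 load 0.5000
2 2 source 0.5556
3 3 load 0.5833
4 4 source 0.5926
5 5 load 0.5972
6 6 source 0.5988
7 7 load 0.5995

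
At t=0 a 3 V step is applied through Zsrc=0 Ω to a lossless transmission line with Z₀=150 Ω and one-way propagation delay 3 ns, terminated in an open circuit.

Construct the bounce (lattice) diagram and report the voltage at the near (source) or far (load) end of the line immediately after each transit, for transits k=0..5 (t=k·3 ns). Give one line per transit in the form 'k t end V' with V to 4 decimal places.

0 0 source 3.0000
1 3 load 6.0000
2 6 source 3.0000
3 9 load 0.0000
4 12 source 3.0000
5 15 load 6.0000

Γ_L=1.000000, Γ_S=-1.000000; launch V₁=3·150/150=3.000000
k=0 src: V=3.0000
k=1 load: inc=3.000000, refl=3.000000·1.000000=3.0000; V=0.000000+3.000000+3.000000=6.0000
k=2 src: inc=3.000000, refl=3.000000·-1.000000=-3.0000; V=3.000000+3.000000+-3.000000=3.0000
k=3 load: inc=-3.000000, refl=-3.000000·1.000000=-3.0000; V=6.000000+-3.000000+-3.000000=0.0000
k=4 src: inc=-3.000000, refl=-3.000000·-1.000000=3.0000; V=3.000000+-3.000000+3.000000=3.0000
k=5 load: inc=3.000000, refl=3.000000·1.000000=3.0000; V=0.000000+3.000000+3.000000=6.0000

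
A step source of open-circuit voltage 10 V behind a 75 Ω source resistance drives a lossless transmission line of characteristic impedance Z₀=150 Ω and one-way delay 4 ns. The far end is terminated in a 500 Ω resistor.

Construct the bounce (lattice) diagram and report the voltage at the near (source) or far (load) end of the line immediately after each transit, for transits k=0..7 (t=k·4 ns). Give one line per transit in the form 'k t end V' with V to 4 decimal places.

Γ_L=0.538462, Γ_S=-0.333333; launch V₁=10·150/225=6.666667
k=0 src: V=6.6667
k=1 load: inc=6.666667, refl=6.666667·0.538462=3.5897; V=0.000000+6.666667+3.589744=10.2564
k=2 src: inc=3.589744, refl=3.589744·-0.333333=-1.1966; V=6.666667+3.589744+-1.196581=9.0598
k=3 load: inc=-1.196581, refl=-1.196581·0.538462=-0.6443; V=10.256410+-1.196581+-0.644313=8.4155
k=4 src: inc=-0.644313, refl=-0.644313·-0.333333=0.2148; V=9.059829+-0.644313+0.214771=8.6303
k=5 load: inc=0.214771, refl=0.214771·0.538462=0.1156; V=8.415516+0.214771+0.115646=8.7459
k=6 src: inc=0.115646, refl=0.115646·-0.333333=-0.0385; V=8.630287+0.115646+-0.038549=8.7074
k=7 load: inc=-0.038549, refl=-0.038549·0.538462=-0.0208; V=8.745933+-0.038549+-0.020757=8.6866

0 0 source 6.6667
1 4 load 10.2564
2 8 source 9.0598
3 12 load 8.4155
4 16 source 8.6303
5 20 load 8.7459
6 24 source 8.7074
7 28 load 8.6866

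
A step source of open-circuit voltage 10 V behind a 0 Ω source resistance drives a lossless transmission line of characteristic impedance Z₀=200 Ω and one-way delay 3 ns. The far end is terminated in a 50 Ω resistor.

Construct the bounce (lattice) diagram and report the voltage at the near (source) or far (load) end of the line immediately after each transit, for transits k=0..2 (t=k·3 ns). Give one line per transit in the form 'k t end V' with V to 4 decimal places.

Γ_L=-0.600000, Γ_S=-1.000000; launch V₁=10·200/200=10.000000
k=0 src: V=10.0000
k=1 load: inc=10.000000, refl=10.000000·-0.600000=-6.0000; V=0.000000+10.000000+-6.000000=4.0000
k=2 src: inc=-6.000000, refl=-6.000000·-1.000000=6.0000; V=10.000000+-6.000000+6.000000=10.0000

0 0 source 10.0000
1 3 load 4.0000
2 6 source 10.0000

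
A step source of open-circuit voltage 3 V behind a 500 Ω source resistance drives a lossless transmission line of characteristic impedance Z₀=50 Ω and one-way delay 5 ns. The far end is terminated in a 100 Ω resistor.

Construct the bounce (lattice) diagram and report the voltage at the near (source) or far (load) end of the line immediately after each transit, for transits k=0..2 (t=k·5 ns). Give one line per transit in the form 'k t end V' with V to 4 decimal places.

0 0 source 0.2727
1 5 load 0.3636
2 10 source 0.4380

Γ_L=0.333333, Γ_S=0.818182; launch V₁=3·50/550=0.272727
k=0 src: V=0.2727
k=1 load: inc=0.272727, refl=0.272727·0.333333=0.0909; V=0.000000+0.272727+0.090909=0.3636
k=2 src: inc=0.090909, refl=0.090909·0.818182=0.0744; V=0.272727+0.090909+0.074380=0.4380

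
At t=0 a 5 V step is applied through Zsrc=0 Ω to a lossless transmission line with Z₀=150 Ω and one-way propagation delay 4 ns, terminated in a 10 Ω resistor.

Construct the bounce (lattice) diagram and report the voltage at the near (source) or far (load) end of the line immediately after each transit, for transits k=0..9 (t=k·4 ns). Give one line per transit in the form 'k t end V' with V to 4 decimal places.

0 0 source 5.0000
1 4 load 0.6250
2 8 source 5.0000
3 12 load 1.1719
4 16 source 5.0000
5 20 load 1.6504
6 24 source 5.0000
7 28 load 2.0691
8 32 source 5.0000
9 36 load 2.4355

Γ_L=-0.875000, Γ_S=-1.000000; launch V₁=5·150/150=5.000000
k=0 src: V=5.0000
k=1 load: inc=5.000000, refl=5.000000·-0.875000=-4.3750; V=0.000000+5.000000+-4.375000=0.6250
k=2 src: inc=-4.375000, refl=-4.375000·-1.000000=4.3750; V=5.000000+-4.375000+4.375000=5.0000
k=3 load: inc=4.375000, refl=4.375000·-0.875000=-3.8281; V=0.625000+4.375000+-3.828125=1.1719
k=4 src: inc=-3.828125, refl=-3.828125·-1.000000=3.8281; V=5.000000+-3.828125+3.828125=5.0000
k=5 load: inc=3.828125, refl=3.828125·-0.875000=-3.3496; V=1.171875+3.828125+-3.349609=1.6504
k=6 src: inc=-3.349609, refl=-3.349609·-1.000000=3.3496; V=5.000000+-3.349609+3.349609=5.0000
k=7 load: inc=3.349609, refl=3.349609·-0.875000=-2.9309; V=1.650391+3.349609+-2.930908=2.0691
k=8 src: inc=-2.930908, refl=-2.930908·-1.000000=2.9309; V=5.000000+-2.930908+2.930908=5.0000
k=9 load: inc=2.930908, refl=2.930908·-0.875000=-2.5645; V=2.069092+2.930908+-2.564545=2.4355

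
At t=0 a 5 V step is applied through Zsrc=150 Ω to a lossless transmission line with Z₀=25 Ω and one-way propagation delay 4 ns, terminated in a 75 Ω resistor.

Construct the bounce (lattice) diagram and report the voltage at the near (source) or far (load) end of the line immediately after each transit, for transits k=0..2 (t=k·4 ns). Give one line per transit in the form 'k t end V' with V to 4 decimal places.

Γ_L=0.500000, Γ_S=0.714286; launch V₁=5·25/175=0.714286
k=0 src: V=0.7143
k=1 load: inc=0.714286, refl=0.714286·0.500000=0.3571; V=0.000000+0.714286+0.357143=1.0714
k=2 src: inc=0.357143, refl=0.357143·0.714286=0.2551; V=0.714286+0.357143+0.255102=1.3265

0 0 source 0.7143
1 4 load 1.0714
2 8 source 1.3265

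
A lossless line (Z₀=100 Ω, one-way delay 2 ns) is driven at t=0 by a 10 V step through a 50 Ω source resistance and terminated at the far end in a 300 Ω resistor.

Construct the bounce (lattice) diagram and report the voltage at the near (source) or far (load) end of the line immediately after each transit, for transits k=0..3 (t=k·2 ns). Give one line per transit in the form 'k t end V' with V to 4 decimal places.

0 0 source 6.6667
1 2 load 10.0000
2 4 source 8.8889
3 6 load 8.3333

Γ_L=0.500000, Γ_S=-0.333333; launch V₁=10·100/150=6.666667
k=0 src: V=6.6667
k=1 load: inc=6.666667, refl=6.666667·0.500000=3.3333; V=0.000000+6.666667+3.333333=10.0000
k=2 src: inc=3.333333, refl=3.333333·-0.333333=-1.1111; V=6.666667+3.333333+-1.111111=8.8889
k=3 load: inc=-1.111111, refl=-1.111111·0.500000=-0.5556; V=10.000000+-1.111111+-0.555556=8.3333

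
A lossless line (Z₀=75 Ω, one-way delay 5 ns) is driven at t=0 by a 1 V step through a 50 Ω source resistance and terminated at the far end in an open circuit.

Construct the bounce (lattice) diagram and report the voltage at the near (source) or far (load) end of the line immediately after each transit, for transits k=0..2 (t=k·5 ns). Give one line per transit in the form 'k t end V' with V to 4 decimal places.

0 0 source 0.6000
1 5 load 1.2000
2 10 source 1.0800

Γ_L=1.000000, Γ_S=-0.200000; launch V₁=1·75/125=0.600000
k=0 src: V=0.6000
k=1 load: inc=0.600000, refl=0.600000·1.000000=0.6000; V=0.000000+0.600000+0.600000=1.2000
k=2 src: inc=0.600000, refl=0.600000·-0.200000=-0.1200; V=0.600000+0.600000+-0.120000=1.0800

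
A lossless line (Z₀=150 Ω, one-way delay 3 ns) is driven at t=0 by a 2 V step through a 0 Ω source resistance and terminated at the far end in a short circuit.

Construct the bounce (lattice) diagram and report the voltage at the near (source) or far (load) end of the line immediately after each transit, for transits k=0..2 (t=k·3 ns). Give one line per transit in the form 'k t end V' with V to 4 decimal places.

Γ_L=-1.000000, Γ_S=-1.000000; launch V₁=2·150/150=2.000000
k=0 src: V=2.0000
k=1 load: inc=2.000000, refl=2.000000·-1.000000=-2.0000; V=0.000000+2.000000+-2.000000=0.0000
k=2 src: inc=-2.000000, refl=-2.000000·-1.000000=2.0000; V=2.000000+-2.000000+2.000000=2.0000

0 0 source 2.0000
1 3 load 0.0000
2 6 source 2.0000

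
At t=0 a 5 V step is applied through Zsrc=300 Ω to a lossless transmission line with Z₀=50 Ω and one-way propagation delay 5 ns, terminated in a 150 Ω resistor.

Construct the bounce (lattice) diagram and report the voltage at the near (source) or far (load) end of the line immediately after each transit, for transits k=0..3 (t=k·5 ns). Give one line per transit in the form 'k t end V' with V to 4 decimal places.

0 0 source 0.7143
1 5 load 1.0714
2 10 source 1.3265
3 15 load 1.4541

Γ_L=0.500000, Γ_S=0.714286; launch V₁=5·50/350=0.714286
k=0 src: V=0.7143
k=1 load: inc=0.714286, refl=0.714286·0.500000=0.3571; V=0.000000+0.714286+0.357143=1.0714
k=2 src: inc=0.357143, refl=0.357143·0.714286=0.2551; V=0.714286+0.357143+0.255102=1.3265
k=3 load: inc=0.255102, refl=0.255102·0.500000=0.1276; V=1.071429+0.255102+0.127551=1.4541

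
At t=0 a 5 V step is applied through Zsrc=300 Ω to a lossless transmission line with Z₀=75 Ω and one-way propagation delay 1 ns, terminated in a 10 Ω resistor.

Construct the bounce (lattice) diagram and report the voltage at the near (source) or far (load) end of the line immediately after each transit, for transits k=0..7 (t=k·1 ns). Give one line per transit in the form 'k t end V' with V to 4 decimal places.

Γ_L=-0.764706, Γ_S=0.600000; launch V₁=5·75/375=1.000000
k=0 src: V=1.0000
k=1 load: inc=1.000000, refl=1.000000·-0.764706=-0.7647; V=0.000000+1.000000+-0.764706=0.2353
k=2 src: inc=-0.764706, refl=-0.764706·0.600000=-0.4588; V=1.000000+-0.764706+-0.458824=-0.2235
k=3 load: inc=-0.458824, refl=-0.458824·-0.764706=0.3509; V=0.235294+-0.458824+0.350865=0.1273
k=4 src: inc=0.350865, refl=0.350865·0.600000=0.2105; V=-0.223529+0.350865+0.210519=0.3379
k=5 load: inc=0.210519, refl=0.210519·-0.764706=-0.1610; V=0.127336+0.210519+-0.160985=0.1769
k=6 src: inc=-0.160985, refl=-0.160985·0.600000=-0.0966; V=0.337855+-0.160985+-0.096591=0.0803
k=7 load: inc=-0.096591, refl=-0.096591·-0.764706=0.0739; V=0.176870+-0.096591+0.073864=0.1541

0 0 source 1.0000
1 1 load 0.2353
2 2 source -0.2235
3 3 load 0.1273
4 4 source 0.3379
5 5 load 0.1769
6 6 source 0.0803
7 7 load 0.1541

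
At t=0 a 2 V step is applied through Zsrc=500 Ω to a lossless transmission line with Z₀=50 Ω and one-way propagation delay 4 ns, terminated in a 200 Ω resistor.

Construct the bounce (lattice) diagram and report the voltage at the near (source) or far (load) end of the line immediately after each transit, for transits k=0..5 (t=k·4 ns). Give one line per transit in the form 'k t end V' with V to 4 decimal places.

Γ_L=0.600000, Γ_S=0.818182; launch V₁=2·50/550=0.181818
k=0 src: V=0.1818
k=1 load: inc=0.181818, refl=0.181818·0.600000=0.1091; V=0.000000+0.181818+0.109091=0.2909
k=2 src: inc=0.109091, refl=0.109091·0.818182=0.0893; V=0.181818+0.109091+0.089256=0.3802
k=3 load: inc=0.089256, refl=0.089256·0.600000=0.0536; V=0.290909+0.089256+0.053554=0.4337
k=4 src: inc=0.053554, refl=0.053554·0.818182=0.0438; V=0.380165+0.053554+0.043817=0.4775
k=5 load: inc=0.043817, refl=0.043817·0.600000=0.0263; V=0.433719+0.043817+0.026290=0.5038

0 0 source 0.1818
1 4 load 0.2909
2 8 source 0.3802
3 12 load 0.4337
4 16 source 0.4775
5 20 load 0.5038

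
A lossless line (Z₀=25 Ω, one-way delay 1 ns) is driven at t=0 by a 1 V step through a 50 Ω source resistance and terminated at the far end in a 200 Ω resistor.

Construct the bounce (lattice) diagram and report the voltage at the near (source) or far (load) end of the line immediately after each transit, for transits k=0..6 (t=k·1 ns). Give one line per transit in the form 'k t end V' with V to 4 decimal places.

Γ_L=0.777778, Γ_S=0.333333; launch V₁=1·25/75=0.333333
k=0 src: V=0.3333
k=1 load: inc=0.333333, refl=0.333333·0.777778=0.2593; V=0.000000+0.333333+0.259259=0.5926
k=2 src: inc=0.259259, refl=0.259259·0.333333=0.0864; V=0.333333+0.259259+0.086420=0.6790
k=3 load: inc=0.086420, refl=0.086420·0.777778=0.0672; V=0.592593+0.086420+0.067215=0.7462
k=4 src: inc=0.067215, refl=0.067215·0.333333=0.0224; V=0.679012+0.067215+0.022405=0.7686
k=5 load: inc=0.022405, refl=0.022405·0.777778=0.0174; V=0.746228+0.022405+0.017426=0.7861
k=6 src: inc=0.017426, refl=0.017426·0.333333=0.0058; V=0.768633+0.017426+0.005809=0.7919

0 0 source 0.3333
1 1 load 0.5926
2 2 source 0.6790
3 3 load 0.7462
4 4 source 0.7686
5 5 load 0.7861
6 6 source 0.7919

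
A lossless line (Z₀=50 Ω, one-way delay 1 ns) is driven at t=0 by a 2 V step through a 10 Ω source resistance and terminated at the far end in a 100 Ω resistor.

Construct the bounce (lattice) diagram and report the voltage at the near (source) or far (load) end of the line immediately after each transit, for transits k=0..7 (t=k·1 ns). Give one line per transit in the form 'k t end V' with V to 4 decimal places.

0 0 source 1.6667
1 1 load 2.2222
2 2 source 1.8519
3 3 load 1.7284
4 4 source 1.8107
5 5 load 1.8381
6 6 source 1.8198
7 7 load 1.8137

Γ_L=0.333333, Γ_S=-0.666667; launch V₁=2·50/60=1.666667
k=0 src: V=1.6667
k=1 load: inc=1.666667, refl=1.666667·0.333333=0.5556; V=0.000000+1.666667+0.555556=2.2222
k=2 src: inc=0.555556, refl=0.555556·-0.666667=-0.3704; V=1.666667+0.555556+-0.370370=1.8519
k=3 load: inc=-0.370370, refl=-0.370370·0.333333=-0.1235; V=2.222222+-0.370370+-0.123457=1.7284
k=4 src: inc=-0.123457, refl=-0.123457·-0.666667=0.0823; V=1.851852+-0.123457+0.082305=1.8107
k=5 load: inc=0.082305, refl=0.082305·0.333333=0.0274; V=1.728395+0.082305+0.027435=1.8381
k=6 src: inc=0.027435, refl=0.027435·-0.666667=-0.0183; V=1.810700+0.027435+-0.018290=1.8198
k=7 load: inc=-0.018290, refl=-0.018290·0.333333=-0.0061; V=1.838134+-0.018290+-0.006097=1.8137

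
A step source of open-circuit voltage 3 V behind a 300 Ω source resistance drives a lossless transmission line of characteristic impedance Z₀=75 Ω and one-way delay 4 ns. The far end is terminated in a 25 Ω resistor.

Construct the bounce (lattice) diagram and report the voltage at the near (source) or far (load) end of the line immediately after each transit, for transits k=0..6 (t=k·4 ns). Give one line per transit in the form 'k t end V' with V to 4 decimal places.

Γ_L=-0.500000, Γ_S=0.600000; launch V₁=3·75/375=0.600000
k=0 src: V=0.6000
k=1 load: inc=0.600000, refl=0.600000·-0.500000=-0.3000; V=0.000000+0.600000+-0.300000=0.3000
k=2 src: inc=-0.300000, refl=-0.300000·0.600000=-0.1800; V=0.600000+-0.300000+-0.180000=0.1200
k=3 load: inc=-0.180000, refl=-0.180000·-0.500000=0.0900; V=0.300000+-0.180000+0.090000=0.2100
k=4 src: inc=0.090000, refl=0.090000·0.600000=0.0540; V=0.120000+0.090000+0.054000=0.2640
k=5 load: inc=0.054000, refl=0.054000·-0.500000=-0.0270; V=0.210000+0.054000+-0.027000=0.2370
k=6 src: inc=-0.027000, refl=-0.027000·0.600000=-0.0162; V=0.264000+-0.027000+-0.016200=0.2208

0 0 source 0.6000
1 4 load 0.3000
2 8 source 0.1200
3 12 load 0.2100
4 16 source 0.2640
5 20 load 0.2370
6 24 source 0.2208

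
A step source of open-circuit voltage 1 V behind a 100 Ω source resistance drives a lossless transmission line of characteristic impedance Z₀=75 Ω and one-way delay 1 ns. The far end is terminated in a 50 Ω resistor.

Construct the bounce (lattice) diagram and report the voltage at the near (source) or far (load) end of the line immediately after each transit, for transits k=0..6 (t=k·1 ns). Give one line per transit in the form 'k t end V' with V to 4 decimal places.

0 0 source 0.4286
1 1 load 0.3429
2 2 source 0.3306
3 3 load 0.3331
4 4 source 0.3334
5 5 load 0.3333
6 6 source 0.3333

Γ_L=-0.200000, Γ_S=0.142857; launch V₁=1·75/175=0.428571
k=0 src: V=0.4286
k=1 load: inc=0.428571, refl=0.428571·-0.200000=-0.0857; V=0.000000+0.428571+-0.085714=0.3429
k=2 src: inc=-0.085714, refl=-0.085714·0.142857=-0.0122; V=0.428571+-0.085714+-0.012245=0.3306
k=3 load: inc=-0.012245, refl=-0.012245·-0.200000=0.0024; V=0.342857+-0.012245+0.002449=0.3331
k=4 src: inc=0.002449, refl=0.002449·0.142857=0.0003; V=0.330612+0.002449+0.000350=0.3334
k=5 load: inc=0.000350, refl=0.000350·-0.200000=-0.0001; V=0.333061+0.000350+-0.000070=0.3333
k=6 src: inc=-0.000070, refl=-0.000070·0.142857=-0.0000; V=0.333411+-0.000070+-0.000010=0.3333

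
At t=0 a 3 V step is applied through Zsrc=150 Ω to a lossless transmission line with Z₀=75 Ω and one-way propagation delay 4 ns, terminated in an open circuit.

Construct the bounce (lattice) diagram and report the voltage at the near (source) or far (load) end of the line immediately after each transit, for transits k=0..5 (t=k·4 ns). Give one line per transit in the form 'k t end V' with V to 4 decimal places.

0 0 source 1.0000
1 4 load 2.0000
2 8 source 2.3333
3 12 load 2.6667
4 16 source 2.7778
5 20 load 2.8889

Γ_L=1.000000, Γ_S=0.333333; launch V₁=3·75/225=1.000000
k=0 src: V=1.0000
k=1 load: inc=1.000000, refl=1.000000·1.000000=1.0000; V=0.000000+1.000000+1.000000=2.0000
k=2 src: inc=1.000000, refl=1.000000·0.333333=0.3333; V=1.000000+1.000000+0.333333=2.3333
k=3 load: inc=0.333333, refl=0.333333·1.000000=0.3333; V=2.000000+0.333333+0.333333=2.6667
k=4 src: inc=0.333333, refl=0.333333·0.333333=0.1111; V=2.333333+0.333333+0.111111=2.7778
k=5 load: inc=0.111111, refl=0.111111·1.000000=0.1111; V=2.666667+0.111111+0.111111=2.8889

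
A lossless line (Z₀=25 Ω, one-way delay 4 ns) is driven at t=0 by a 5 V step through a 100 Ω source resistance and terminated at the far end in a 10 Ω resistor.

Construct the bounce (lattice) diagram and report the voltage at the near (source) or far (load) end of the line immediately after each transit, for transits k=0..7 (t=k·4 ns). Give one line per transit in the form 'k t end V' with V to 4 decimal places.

Γ_L=-0.428571, Γ_S=0.600000; launch V₁=5·25/125=1.000000
k=0 src: V=1.0000
k=1 load: inc=1.000000, refl=1.000000·-0.428571=-0.4286; V=0.000000+1.000000+-0.428571=0.5714
k=2 src: inc=-0.428571, refl=-0.428571·0.600000=-0.2571; V=1.000000+-0.428571+-0.257143=0.3143
k=3 load: inc=-0.257143, refl=-0.257143·-0.428571=0.1102; V=0.571429+-0.257143+0.110204=0.4245
k=4 src: inc=0.110204, refl=0.110204·0.600000=0.0661; V=0.314286+0.110204+0.066122=0.4906
k=5 load: inc=0.066122, refl=0.066122·-0.428571=-0.0283; V=0.424490+0.066122+-0.028338=0.4623
k=6 src: inc=-0.028338, refl=-0.028338·0.600000=-0.0170; V=0.490612+-0.028338+-0.017003=0.4453
k=7 load: inc=-0.017003, refl=-0.017003·-0.428571=0.0073; V=0.462274+-0.017003+0.007287=0.4526

0 0 source 1.0000
1 4 load 0.5714
2 8 source 0.3143
3 12 load 0.4245
4 16 source 0.4906
5 20 load 0.4623
6 24 source 0.4453
7 28 load 0.4526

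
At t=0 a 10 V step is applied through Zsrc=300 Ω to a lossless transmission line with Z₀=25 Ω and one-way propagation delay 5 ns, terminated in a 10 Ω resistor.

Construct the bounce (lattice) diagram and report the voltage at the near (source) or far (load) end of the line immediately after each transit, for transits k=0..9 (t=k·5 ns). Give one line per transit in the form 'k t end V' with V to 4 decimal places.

Γ_L=-0.428571, Γ_S=0.846154; launch V₁=10·25/325=0.769231
k=0 src: V=0.7692
k=1 load: inc=0.769231, refl=0.769231·-0.428571=-0.3297; V=0.000000+0.769231+-0.329670=0.4396
k=2 src: inc=-0.329670, refl=-0.329670·0.846154=-0.2790; V=0.769231+-0.329670+-0.278952=0.1606
k=3 load: inc=-0.278952, refl=-0.278952·-0.428571=0.1196; V=0.439560+-0.278952+0.119551=0.2802
k=4 src: inc=0.119551, refl=0.119551·0.846154=0.1012; V=0.160609+0.119551+0.101158=0.3813
k=5 load: inc=0.101158, refl=0.101158·-0.428571=-0.0434; V=0.280159+0.101158+-0.043354=0.3380
k=6 src: inc=-0.043354, refl=-0.043354·0.846154=-0.0367; V=0.381318+-0.043354+-0.036684=0.3013
k=7 load: inc=-0.036684, refl=-0.036684·-0.428571=0.0157; V=0.337964+-0.036684+0.015722=0.3170
k=8 src: inc=0.015722, refl=0.015722·0.846154=0.0133; V=0.301280+0.015722+0.013303=0.3303
k=9 load: inc=0.013303, refl=0.013303·-0.428571=-0.0057; V=0.317002+0.013303+-0.005701=0.3246

0 0 source 0.7692
1 5 load 0.4396
2 10 source 0.1606
3 15 load 0.2802
4 20 source 0.3813
5 25 load 0.3380
6 30 source 0.3013
7 35 load 0.3170
8 40 source 0.3303
9 45 load 0.3246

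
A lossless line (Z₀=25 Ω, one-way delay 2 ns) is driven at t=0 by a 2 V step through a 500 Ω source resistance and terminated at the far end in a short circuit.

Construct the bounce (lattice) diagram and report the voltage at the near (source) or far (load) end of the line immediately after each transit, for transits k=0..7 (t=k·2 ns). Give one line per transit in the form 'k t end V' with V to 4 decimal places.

Γ_L=-1.000000, Γ_S=0.904762; launch V₁=2·25/525=0.095238
k=0 src: V=0.0952
k=1 load: inc=0.095238, refl=0.095238·-1.000000=-0.0952; V=0.000000+0.095238+-0.095238=0.0000
k=2 src: inc=-0.095238, refl=-0.095238·0.904762=-0.0862; V=0.095238+-0.095238+-0.086168=-0.0862
k=3 load: inc=-0.086168, refl=-0.086168·-1.000000=0.0862; V=0.000000+-0.086168+0.086168=0.0000
k=4 src: inc=0.086168, refl=0.086168·0.904762=0.0780; V=-0.086168+0.086168+0.077961=0.0780
k=5 load: inc=0.077961, refl=0.077961·-1.000000=-0.0780; V=0.000000+0.077961+-0.077961=0.0000
k=6 src: inc=-0.077961, refl=-0.077961·0.904762=-0.0705; V=0.077961+-0.077961+-0.070536=-0.0705
k=7 load: inc=-0.070536, refl=-0.070536·-1.000000=0.0705; V=0.000000+-0.070536+0.070536=0.0000

0 0 source 0.0952
1 2 load 0.0000
2 4 source -0.0862
3 6 load 0.0000
4 8 source 0.0780
5 10 load 0.0000
6 12 source -0.0705
7 14 load 0.0000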